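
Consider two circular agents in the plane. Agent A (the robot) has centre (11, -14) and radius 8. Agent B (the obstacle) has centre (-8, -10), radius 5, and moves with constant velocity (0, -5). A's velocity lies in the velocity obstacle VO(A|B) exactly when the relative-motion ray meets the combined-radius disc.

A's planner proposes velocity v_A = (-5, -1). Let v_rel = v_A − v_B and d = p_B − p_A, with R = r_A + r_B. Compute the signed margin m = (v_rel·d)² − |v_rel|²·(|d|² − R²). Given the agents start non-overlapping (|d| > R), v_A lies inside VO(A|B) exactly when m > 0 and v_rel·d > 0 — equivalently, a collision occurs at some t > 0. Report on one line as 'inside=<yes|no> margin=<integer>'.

d = (-19, 4),  |d|² = 377;  R = 8+5 = 13,  c = 377−13² = 208
v_rel = (-5, 4),  |v_rel|² = 41;  v_rel·d = (-5)·(-19) + (4)·(4) = 111
41·t² − 222·t + 208 = 0  ⇒  m = 111² − 41·208 = 3793
m = 3793 > 0,  v_rel·d = 111 > 0  ⇒  inside

inside=yes margin=3793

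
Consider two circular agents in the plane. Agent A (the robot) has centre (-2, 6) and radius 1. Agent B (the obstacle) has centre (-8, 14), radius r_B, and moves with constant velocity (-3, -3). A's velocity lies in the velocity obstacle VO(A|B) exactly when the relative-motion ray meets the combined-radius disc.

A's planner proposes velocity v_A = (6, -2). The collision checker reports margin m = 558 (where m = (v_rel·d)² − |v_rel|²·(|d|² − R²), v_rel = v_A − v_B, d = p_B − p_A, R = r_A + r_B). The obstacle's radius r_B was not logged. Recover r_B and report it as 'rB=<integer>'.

m = 558
d = (-6, 8);  v_rel = (9, 1),  |v_rel|² = 82
v_rel×d = (9)·(8) − (1)·(-6) = 78
since m = R²·82 − 78²:  R² = (6084 + 558) / 82 = 81
R = √81 = 9  ⇒  r_B = 9 − 1 = 8

rB=8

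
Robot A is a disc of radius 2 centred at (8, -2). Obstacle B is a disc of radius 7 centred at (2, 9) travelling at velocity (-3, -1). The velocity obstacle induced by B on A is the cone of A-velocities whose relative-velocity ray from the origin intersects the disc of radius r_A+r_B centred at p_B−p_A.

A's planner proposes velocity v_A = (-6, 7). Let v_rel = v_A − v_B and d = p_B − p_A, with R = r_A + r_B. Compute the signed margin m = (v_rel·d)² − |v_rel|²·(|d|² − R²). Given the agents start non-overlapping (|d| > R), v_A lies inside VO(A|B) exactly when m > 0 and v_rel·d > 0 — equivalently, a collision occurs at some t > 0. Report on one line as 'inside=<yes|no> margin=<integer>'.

d = (-6, 11),  |d|² = 157;  R = 2+7 = 9,  c = 157−9² = 76
v_rel = (-3, 8),  |v_rel|² = 73;  v_rel·d = (-3)·(-6) + (8)·(11) = 106
73·t² − 212·t + 76 = 0  ⇒  m = 106² − 73·76 = 5688
m = 5688 > 0,  v_rel·d = 106 > 0  ⇒  inside

inside=yes margin=5688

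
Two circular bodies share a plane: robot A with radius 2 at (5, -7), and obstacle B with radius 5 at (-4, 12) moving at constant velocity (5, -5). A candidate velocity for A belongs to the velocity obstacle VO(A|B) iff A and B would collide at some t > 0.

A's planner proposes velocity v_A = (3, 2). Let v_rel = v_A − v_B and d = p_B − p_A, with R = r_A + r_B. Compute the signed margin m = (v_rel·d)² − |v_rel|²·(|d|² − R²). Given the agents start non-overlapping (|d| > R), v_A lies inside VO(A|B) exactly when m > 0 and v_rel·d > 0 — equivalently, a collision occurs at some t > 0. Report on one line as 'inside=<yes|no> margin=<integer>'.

d = (-9, 19),  |d|² = 442;  R = 2+5 = 7,  c = 442−7² = 393
v_rel = (-2, 7),  |v_rel|² = 53;  v_rel·d = (-2)·(-9) + (7)·(19) = 151
53·t² − 302·t + 393 = 0  ⇒  m = 151² − 53·393 = 1972
m = 1972 > 0,  v_rel·d = 151 > 0  ⇒  inside

inside=yes margin=1972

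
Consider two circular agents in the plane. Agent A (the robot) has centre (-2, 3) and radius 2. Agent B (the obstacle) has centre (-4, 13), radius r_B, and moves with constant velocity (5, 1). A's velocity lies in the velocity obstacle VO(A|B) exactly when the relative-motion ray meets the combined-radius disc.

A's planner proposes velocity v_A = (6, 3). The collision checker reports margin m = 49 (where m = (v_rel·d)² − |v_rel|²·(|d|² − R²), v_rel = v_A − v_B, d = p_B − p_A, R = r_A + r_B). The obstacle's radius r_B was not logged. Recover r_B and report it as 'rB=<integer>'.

m = 49
d = (-2, 10);  v_rel = (1, 2),  |v_rel|² = 5
v_rel×d = (1)·(10) − (2)·(-2) = 14
since m = R²·5 − 14²:  R² = (196 + 49) / 5 = 49
R = √49 = 7  ⇒  r_B = 7 − 2 = 5

rB=5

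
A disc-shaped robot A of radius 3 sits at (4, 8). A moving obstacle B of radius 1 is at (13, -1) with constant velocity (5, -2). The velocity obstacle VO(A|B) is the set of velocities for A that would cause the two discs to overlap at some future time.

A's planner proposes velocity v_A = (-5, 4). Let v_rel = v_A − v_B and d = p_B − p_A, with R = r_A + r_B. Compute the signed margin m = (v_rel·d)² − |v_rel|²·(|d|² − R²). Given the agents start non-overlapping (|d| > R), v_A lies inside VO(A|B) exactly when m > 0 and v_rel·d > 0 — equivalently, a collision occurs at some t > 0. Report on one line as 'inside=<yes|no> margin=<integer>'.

d = (9, -9),  |d|² = 162;  R = 3+1 = 4,  c = 162−4² = 146
v_rel = (-10, 6),  |v_rel|² = 136;  v_rel·d = (-10)·(9) + (6)·(-9) = -144
136·t² + 288·t + 146 = 0  ⇒  m = (-144)² − 136·146 = 880
m = 880 > 0,  v_rel·d = -144 < 0  ⇒  outside

inside=no margin=880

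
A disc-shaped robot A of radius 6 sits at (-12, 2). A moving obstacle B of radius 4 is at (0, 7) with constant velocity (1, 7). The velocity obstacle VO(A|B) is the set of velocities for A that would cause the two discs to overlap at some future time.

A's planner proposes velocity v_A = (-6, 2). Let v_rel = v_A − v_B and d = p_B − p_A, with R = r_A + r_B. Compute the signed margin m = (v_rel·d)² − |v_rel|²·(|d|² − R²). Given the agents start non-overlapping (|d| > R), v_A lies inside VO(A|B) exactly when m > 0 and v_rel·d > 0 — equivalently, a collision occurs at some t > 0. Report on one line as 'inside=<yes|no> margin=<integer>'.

d = (12, 5),  |d|² = 169;  R = 6+4 = 10,  c = 169−10² = 69
v_rel = (-7, -5),  |v_rel|² = 74;  v_rel·d = (-7)·(12) + (-5)·(5) = -109
74·t² + 218·t + 69 = 0  ⇒  m = (-109)² − 74·69 = 6775
m = 6775 > 0,  v_rel·d = -109 < 0  ⇒  outside

inside=no margin=6775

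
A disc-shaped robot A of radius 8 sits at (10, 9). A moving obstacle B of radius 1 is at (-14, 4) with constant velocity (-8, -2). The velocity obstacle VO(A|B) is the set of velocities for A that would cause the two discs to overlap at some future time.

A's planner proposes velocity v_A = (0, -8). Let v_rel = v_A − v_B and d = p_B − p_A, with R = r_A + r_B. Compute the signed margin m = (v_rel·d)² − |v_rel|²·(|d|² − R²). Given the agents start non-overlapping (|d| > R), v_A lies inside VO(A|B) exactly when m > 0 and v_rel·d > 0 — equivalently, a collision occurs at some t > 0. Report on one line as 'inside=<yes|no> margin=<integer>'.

d = (-24, -5),  |d|² = 601;  R = 8+1 = 9,  c = 601−9² = 520
v_rel = (8, -6),  |v_rel|² = 100;  v_rel·d = (8)·(-24) + (-6)·(-5) = -162
100·t² + 324·t + 520 = 0  ⇒  m = (-162)² − 100·520 = -25756
m = -25756 < 0,  v_rel·d = -162 < 0  ⇒  outside

inside=no margin=-25756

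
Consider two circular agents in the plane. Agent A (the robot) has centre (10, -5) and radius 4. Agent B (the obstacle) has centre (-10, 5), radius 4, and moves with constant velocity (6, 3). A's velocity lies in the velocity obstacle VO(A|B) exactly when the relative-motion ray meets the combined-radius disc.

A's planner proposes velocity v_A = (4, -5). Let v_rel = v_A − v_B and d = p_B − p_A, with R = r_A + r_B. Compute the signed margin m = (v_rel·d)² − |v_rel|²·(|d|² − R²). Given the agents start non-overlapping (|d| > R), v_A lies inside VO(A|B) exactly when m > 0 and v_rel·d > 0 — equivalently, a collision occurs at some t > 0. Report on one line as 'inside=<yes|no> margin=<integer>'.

d = (-20, 10),  |d|² = 500;  R = 4+4 = 8,  c = 500−8² = 436
v_rel = (-2, -8),  |v_rel|² = 68;  v_rel·d = (-2)·(-20) + (-8)·(10) = -40
68·t² + 80·t + 436 = 0  ⇒  m = (-40)² − 68·436 = -28048
m = -28048 < 0,  v_rel·d = -40 < 0  ⇒  outside

inside=no margin=-28048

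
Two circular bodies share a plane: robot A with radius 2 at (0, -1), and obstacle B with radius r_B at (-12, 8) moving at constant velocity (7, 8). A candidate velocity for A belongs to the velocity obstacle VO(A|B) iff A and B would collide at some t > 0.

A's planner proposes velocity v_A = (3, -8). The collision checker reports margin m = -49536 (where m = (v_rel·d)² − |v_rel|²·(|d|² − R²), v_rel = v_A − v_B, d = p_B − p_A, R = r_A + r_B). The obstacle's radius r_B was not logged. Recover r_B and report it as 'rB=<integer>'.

m = -49536
d = (-12, 9);  v_rel = (-4, -16),  |v_rel|² = 272
v_rel×d = (-4)·(9) − (-16)·(-12) = -228
since m = R²·272 − (-228)²:  R² = (51984 + -49536) / 272 = 9
R = √9 = 3  ⇒  r_B = 3 − 2 = 1

rB=1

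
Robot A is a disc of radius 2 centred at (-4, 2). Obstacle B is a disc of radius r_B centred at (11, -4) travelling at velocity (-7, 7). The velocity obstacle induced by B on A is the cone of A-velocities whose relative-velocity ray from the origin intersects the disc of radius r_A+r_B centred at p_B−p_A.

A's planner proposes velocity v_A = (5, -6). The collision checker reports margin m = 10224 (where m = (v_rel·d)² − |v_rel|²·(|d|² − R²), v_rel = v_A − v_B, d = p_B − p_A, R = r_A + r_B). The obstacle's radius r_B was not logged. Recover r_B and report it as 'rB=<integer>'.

m = 10224
d = (15, -6);  v_rel = (12, -13),  |v_rel|² = 313
v_rel×d = (12)·(-6) − (-13)·(15) = 123
since m = R²·313 − 123²:  R² = (15129 + 10224) / 313 = 81
R = √81 = 9  ⇒  r_B = 9 − 2 = 7

rB=7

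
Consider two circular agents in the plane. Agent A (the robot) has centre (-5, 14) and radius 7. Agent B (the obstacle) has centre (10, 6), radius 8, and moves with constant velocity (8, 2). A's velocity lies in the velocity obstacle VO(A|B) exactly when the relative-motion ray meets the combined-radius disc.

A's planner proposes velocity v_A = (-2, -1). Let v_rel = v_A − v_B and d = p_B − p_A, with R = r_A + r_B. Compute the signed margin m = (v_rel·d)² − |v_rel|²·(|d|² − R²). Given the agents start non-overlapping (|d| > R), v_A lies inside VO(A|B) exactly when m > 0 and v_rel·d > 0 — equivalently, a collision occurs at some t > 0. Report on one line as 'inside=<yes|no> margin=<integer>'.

d = (15, -8),  |d|² = 289;  R = 7+8 = 15,  c = 289−15² = 64
v_rel = (-10, -3),  |v_rel|² = 109;  v_rel·d = (-10)·(15) + (-3)·(-8) = -126
109·t² + 252·t + 64 = 0  ⇒  m = (-126)² − 109·64 = 8900
m = 8900 > 0,  v_rel·d = -126 < 0  ⇒  outside

inside=no margin=8900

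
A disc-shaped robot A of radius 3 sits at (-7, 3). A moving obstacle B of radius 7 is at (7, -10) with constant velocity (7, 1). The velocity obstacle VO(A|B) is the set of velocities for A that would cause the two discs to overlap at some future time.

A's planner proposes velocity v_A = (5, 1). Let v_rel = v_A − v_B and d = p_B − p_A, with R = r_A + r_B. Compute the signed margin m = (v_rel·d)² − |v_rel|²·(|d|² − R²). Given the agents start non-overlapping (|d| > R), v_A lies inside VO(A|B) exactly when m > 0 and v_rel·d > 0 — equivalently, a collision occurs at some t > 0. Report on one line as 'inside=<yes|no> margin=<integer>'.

d = (14, -13),  |d|² = 365;  R = 3+7 = 10,  c = 365−10² = 265
v_rel = (-2, 0),  |v_rel|² = 4;  v_rel·d = (-2)·(14) + (0)·(-13) = -28
4·t² + 56·t + 265 = 0  ⇒  m = (-28)² − 4·265 = -276
m = -276 < 0,  v_rel·d = -28 < 0  ⇒  outside

inside=no margin=-276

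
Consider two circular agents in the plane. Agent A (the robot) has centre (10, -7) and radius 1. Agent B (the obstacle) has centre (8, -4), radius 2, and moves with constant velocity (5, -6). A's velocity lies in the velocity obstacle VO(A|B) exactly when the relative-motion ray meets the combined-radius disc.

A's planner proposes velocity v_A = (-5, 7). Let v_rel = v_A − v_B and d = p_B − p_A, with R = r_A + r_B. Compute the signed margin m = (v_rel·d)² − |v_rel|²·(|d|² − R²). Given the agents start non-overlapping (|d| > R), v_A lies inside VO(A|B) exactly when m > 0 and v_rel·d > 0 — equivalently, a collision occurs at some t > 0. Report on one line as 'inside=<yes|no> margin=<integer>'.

d = (-2, 3),  |d|² = 13;  R = 1+2 = 3,  c = 13−3² = 4
v_rel = (-10, 13),  |v_rel|² = 269;  v_rel·d = (-10)·(-2) + (13)·(3) = 59
269·t² − 118·t + 4 = 0  ⇒  m = 59² − 269·4 = 2405
m = 2405 > 0,  v_rel·d = 59 > 0  ⇒  inside

inside=yes margin=2405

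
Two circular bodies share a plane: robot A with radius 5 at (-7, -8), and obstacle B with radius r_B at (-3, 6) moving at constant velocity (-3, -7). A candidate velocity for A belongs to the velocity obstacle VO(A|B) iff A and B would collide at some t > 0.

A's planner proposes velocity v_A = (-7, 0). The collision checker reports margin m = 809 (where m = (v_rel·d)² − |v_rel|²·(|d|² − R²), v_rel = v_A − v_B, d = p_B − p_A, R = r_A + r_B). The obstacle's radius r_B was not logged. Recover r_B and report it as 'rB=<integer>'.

m = 809
d = (4, 14);  v_rel = (-4, 7),  |v_rel|² = 65
v_rel×d = (-4)·(14) − (7)·(4) = -84
since m = R²·65 − (-84)²:  R² = (7056 + 809) / 65 = 121
R = √121 = 11  ⇒  r_B = 11 − 5 = 6

rB=6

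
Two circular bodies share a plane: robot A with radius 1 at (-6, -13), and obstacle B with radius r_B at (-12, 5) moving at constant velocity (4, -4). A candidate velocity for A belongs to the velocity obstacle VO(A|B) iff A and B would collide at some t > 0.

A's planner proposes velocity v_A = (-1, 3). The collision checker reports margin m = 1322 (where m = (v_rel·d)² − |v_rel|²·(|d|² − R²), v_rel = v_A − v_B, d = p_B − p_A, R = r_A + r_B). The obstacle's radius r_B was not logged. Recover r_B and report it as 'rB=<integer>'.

m = 1322
d = (-6, 18);  v_rel = (-5, 7),  |v_rel|² = 74
v_rel×d = (-5)·(18) − (7)·(-6) = -48
since m = R²·74 − (-48)²:  R² = (2304 + 1322) / 74 = 49
R = √49 = 7  ⇒  r_B = 7 − 1 = 6

rB=6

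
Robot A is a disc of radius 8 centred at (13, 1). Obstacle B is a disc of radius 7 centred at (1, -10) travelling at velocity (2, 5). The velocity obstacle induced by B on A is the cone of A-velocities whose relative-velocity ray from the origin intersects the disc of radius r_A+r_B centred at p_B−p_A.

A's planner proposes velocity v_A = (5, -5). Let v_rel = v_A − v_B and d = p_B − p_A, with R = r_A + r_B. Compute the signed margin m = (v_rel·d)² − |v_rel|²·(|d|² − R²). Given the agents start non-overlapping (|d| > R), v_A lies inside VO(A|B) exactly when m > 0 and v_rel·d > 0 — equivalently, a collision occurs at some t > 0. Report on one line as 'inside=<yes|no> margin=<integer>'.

d = (-12, -11),  |d|² = 265;  R = 8+7 = 15,  c = 265−15² = 40
v_rel = (3, -10),  |v_rel|² = 109;  v_rel·d = (3)·(-12) + (-10)·(-11) = 74
109·t² − 148·t + 40 = 0  ⇒  m = 74² − 109·40 = 1116
m = 1116 > 0,  v_rel·d = 74 > 0  ⇒  inside

inside=yes margin=1116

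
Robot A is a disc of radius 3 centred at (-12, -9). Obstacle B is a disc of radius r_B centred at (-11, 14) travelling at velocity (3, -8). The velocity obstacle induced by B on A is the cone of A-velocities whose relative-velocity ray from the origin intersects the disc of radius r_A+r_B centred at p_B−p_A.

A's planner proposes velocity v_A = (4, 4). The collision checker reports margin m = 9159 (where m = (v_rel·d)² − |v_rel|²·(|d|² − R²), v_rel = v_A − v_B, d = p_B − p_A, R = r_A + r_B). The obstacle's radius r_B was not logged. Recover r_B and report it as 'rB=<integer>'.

m = 9159
d = (1, 23);  v_rel = (1, 12),  |v_rel|² = 145
v_rel×d = (1)·(23) − (12)·(1) = 11
since m = R²·145 − 11²:  R² = (121 + 9159) / 145 = 64
R = √64 = 8  ⇒  r_B = 8 − 3 = 5

rB=5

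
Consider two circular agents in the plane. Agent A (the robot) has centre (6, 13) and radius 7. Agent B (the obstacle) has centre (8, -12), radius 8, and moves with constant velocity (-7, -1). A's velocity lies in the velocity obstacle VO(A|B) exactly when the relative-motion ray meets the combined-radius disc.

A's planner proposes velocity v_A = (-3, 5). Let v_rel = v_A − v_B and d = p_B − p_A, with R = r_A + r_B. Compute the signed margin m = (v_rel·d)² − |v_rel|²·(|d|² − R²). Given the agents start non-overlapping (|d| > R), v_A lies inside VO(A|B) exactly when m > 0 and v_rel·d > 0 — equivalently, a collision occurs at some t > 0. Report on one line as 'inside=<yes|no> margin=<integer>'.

d = (2, -25),  |d|² = 629;  R = 7+8 = 15,  c = 629−15² = 404
v_rel = (4, 6),  |v_rel|² = 52;  v_rel·d = (4)·(2) + (6)·(-25) = -142
52·t² + 284·t + 404 = 0  ⇒  m = (-142)² − 52·404 = -844
m = -844 < 0,  v_rel·d = -142 < 0  ⇒  outside

inside=no margin=-844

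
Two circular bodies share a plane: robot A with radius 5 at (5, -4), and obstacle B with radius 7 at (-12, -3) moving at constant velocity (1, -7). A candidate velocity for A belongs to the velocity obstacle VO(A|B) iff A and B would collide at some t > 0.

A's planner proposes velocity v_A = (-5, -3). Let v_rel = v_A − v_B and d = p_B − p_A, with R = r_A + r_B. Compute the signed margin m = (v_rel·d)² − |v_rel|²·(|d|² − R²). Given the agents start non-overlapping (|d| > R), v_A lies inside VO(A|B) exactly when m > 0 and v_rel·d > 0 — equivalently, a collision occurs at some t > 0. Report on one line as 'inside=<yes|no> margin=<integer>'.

d = (-17, 1),  |d|² = 290;  R = 5+7 = 12,  c = 290−12² = 146
v_rel = (-6, 4),  |v_rel|² = 52;  v_rel·d = (-6)·(-17) + (4)·(1) = 106
52·t² − 212·t + 146 = 0  ⇒  m = 106² − 52·146 = 3644
m = 3644 > 0,  v_rel·d = 106 > 0  ⇒  inside

inside=yes margin=3644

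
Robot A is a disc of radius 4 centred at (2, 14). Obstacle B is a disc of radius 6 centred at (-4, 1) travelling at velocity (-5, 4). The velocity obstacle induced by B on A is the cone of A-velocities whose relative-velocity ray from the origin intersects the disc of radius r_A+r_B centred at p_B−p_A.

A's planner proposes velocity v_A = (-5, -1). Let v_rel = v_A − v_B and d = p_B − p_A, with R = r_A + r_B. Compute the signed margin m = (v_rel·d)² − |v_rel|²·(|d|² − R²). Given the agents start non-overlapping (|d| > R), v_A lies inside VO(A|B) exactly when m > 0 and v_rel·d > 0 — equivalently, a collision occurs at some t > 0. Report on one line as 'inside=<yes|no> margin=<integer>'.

d = (-6, -13),  |d|² = 205;  R = 4+6 = 10,  c = 205−10² = 105
v_rel = (0, -5),  |v_rel|² = 25;  v_rel·d = (0)·(-6) + (-5)·(-13) = 65
25·t² − 130·t + 105 = 0  ⇒  m = 65² − 25·105 = 1600
m = 1600 > 0,  v_rel·d = 65 > 0  ⇒  inside

inside=yes margin=1600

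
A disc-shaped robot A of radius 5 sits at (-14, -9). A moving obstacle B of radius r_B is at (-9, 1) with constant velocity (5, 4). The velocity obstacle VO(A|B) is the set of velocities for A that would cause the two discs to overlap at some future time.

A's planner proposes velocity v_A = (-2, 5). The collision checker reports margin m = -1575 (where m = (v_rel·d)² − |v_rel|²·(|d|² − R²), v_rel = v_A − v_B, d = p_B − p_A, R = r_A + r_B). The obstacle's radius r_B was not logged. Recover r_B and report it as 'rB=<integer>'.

m = -1575
d = (5, 10);  v_rel = (-7, 1),  |v_rel|² = 50
v_rel×d = (-7)·(10) − (1)·(5) = -75
since m = R²·50 − (-75)²:  R² = (5625 + -1575) / 50 = 81
R = √81 = 9  ⇒  r_B = 9 − 5 = 4

rB=4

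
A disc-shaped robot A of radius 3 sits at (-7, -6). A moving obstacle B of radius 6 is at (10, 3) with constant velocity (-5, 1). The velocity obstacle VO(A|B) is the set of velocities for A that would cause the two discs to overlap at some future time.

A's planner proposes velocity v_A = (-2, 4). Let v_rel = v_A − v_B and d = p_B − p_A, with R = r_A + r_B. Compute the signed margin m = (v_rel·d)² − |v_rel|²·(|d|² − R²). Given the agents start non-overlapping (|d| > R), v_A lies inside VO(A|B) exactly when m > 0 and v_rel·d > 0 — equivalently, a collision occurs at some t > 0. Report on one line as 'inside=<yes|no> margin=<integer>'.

d = (17, 9),  |d|² = 370;  R = 3+6 = 9,  c = 370−9² = 289
v_rel = (3, 3),  |v_rel|² = 18;  v_rel·d = (3)·(17) + (3)·(9) = 78
18·t² − 156·t + 289 = 0  ⇒  m = 78² − 18·289 = 882
m = 882 > 0,  v_rel·d = 78 > 0  ⇒  inside

inside=yes margin=882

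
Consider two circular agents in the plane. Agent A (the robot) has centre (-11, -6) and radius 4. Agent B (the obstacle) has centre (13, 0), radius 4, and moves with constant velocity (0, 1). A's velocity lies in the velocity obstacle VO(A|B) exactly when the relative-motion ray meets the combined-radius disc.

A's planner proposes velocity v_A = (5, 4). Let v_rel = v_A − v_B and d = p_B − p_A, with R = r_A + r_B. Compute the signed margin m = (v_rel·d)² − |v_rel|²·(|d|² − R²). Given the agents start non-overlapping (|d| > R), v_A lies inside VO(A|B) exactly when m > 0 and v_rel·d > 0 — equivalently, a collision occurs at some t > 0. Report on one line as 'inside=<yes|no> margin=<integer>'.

d = (24, 6),  |d|² = 612;  R = 4+4 = 8,  c = 612−8² = 548
v_rel = (5, 3),  |v_rel|² = 34;  v_rel·d = (5)·(24) + (3)·(6) = 138
34·t² − 276·t + 548 = 0  ⇒  m = 138² − 34·548 = 412
m = 412 > 0,  v_rel·d = 138 > 0  ⇒  inside

inside=yes margin=412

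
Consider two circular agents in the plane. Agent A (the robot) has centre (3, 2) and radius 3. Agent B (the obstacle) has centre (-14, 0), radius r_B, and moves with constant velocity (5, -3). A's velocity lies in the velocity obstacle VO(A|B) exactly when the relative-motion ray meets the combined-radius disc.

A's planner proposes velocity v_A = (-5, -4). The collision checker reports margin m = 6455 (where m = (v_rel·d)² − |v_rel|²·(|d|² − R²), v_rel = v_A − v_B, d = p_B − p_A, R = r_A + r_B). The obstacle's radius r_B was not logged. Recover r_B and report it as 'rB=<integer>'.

m = 6455
d = (-17, -2);  v_rel = (-10, -1),  |v_rel|² = 101
v_rel×d = (-10)·(-2) − (-1)·(-17) = 3
since m = R²·101 − 3²:  R² = (9 + 6455) / 101 = 64
R = √64 = 8  ⇒  r_B = 8 − 3 = 5

rB=5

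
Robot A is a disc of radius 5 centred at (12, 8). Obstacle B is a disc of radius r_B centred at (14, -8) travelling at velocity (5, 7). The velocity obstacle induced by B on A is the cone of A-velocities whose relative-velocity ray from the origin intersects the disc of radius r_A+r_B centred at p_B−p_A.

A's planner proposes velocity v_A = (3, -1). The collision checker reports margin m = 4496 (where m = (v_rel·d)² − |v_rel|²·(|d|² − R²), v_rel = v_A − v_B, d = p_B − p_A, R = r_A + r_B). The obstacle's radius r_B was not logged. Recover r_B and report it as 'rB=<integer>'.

m = 4496
d = (2, -16);  v_rel = (-2, -8),  |v_rel|² = 68
v_rel×d = (-2)·(-16) − (-8)·(2) = 48
since m = R²·68 − 48²:  R² = (2304 + 4496) / 68 = 100
R = √100 = 10  ⇒  r_B = 10 − 5 = 5

rB=5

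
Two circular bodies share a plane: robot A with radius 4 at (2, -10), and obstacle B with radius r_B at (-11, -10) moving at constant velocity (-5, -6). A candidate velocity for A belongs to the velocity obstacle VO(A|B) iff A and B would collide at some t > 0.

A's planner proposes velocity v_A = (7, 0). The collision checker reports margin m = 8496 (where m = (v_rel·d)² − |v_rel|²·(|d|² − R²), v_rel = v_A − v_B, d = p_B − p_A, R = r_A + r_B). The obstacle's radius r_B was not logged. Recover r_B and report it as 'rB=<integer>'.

m = 8496
d = (-13, 0);  v_rel = (12, 6),  |v_rel|² = 180
v_rel×d = (12)·(0) − (6)·(-13) = 78
since m = R²·180 − 78²:  R² = (6084 + 8496) / 180 = 81
R = √81 = 9  ⇒  r_B = 9 − 4 = 5

rB=5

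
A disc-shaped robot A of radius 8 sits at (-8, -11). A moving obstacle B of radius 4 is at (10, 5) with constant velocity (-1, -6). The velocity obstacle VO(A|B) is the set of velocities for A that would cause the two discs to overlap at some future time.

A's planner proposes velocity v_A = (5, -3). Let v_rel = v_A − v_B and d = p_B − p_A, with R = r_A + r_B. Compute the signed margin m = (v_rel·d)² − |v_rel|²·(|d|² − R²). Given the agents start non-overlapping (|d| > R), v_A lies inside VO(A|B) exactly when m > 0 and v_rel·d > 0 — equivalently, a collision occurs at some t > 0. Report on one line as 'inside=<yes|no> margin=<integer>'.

d = (18, 16),  |d|² = 580;  R = 8+4 = 12,  c = 580−12² = 436
v_rel = (6, 3),  |v_rel|² = 45;  v_rel·d = (6)·(18) + (3)·(16) = 156
45·t² − 312·t + 436 = 0  ⇒  m = 156² − 45·436 = 4716
m = 4716 > 0,  v_rel·d = 156 > 0  ⇒  inside

inside=yes margin=4716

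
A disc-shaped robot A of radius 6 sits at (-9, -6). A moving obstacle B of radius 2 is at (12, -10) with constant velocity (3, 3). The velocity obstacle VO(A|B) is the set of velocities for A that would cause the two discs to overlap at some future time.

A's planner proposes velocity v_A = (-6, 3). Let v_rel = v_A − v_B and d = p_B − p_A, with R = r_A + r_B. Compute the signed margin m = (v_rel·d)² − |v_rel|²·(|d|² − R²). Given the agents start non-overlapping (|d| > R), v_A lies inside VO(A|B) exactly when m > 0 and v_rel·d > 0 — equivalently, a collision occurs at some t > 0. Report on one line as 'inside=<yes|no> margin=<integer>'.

d = (21, -4),  |d|² = 457;  R = 6+2 = 8,  c = 457−8² = 393
v_rel = (-9, 0),  |v_rel|² = 81;  v_rel·d = (-9)·(21) + (0)·(-4) = -189
81·t² + 378·t + 393 = 0  ⇒  m = (-189)² − 81·393 = 3888
m = 3888 > 0,  v_rel·d = -189 < 0  ⇒  outside

inside=no margin=3888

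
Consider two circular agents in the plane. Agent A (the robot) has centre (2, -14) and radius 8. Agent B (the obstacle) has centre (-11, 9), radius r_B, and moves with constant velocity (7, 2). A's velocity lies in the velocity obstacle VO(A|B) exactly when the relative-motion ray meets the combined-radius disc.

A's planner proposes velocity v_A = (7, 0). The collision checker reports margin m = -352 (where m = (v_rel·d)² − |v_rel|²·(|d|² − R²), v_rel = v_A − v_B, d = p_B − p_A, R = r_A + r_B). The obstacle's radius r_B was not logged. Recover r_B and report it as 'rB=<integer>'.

m = -352
d = (-13, 23);  v_rel = (0, -2),  |v_rel|² = 4
v_rel×d = (0)·(23) − (-2)·(-13) = -26
since m = R²·4 − (-26)²:  R² = (676 + -352) / 4 = 81
R = √81 = 9  ⇒  r_B = 9 − 8 = 1

rB=1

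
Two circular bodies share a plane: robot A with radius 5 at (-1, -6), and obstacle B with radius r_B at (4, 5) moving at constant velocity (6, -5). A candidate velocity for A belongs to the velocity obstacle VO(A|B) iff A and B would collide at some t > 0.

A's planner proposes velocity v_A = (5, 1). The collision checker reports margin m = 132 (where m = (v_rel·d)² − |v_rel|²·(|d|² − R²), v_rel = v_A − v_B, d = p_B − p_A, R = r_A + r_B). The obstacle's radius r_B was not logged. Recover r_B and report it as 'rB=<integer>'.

m = 132
d = (5, 11);  v_rel = (-1, 6),  |v_rel|² = 37
v_rel×d = (-1)·(11) − (6)·(5) = -41
since m = R²·37 − (-41)²:  R² = (1681 + 132) / 37 = 49
R = √49 = 7  ⇒  r_B = 7 − 5 = 2

rB=2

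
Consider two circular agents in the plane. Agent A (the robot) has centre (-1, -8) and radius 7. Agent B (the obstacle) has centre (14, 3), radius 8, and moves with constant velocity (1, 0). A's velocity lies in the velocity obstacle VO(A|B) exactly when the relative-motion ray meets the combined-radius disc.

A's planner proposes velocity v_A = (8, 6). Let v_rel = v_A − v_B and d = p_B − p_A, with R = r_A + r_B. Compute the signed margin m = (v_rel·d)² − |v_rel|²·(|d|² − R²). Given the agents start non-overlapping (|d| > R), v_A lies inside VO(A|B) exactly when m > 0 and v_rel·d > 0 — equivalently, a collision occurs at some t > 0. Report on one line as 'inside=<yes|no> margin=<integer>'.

d = (15, 11),  |d|² = 346;  R = 7+8 = 15,  c = 346−15² = 121
v_rel = (7, 6),  |v_rel|² = 85;  v_rel·d = (7)·(15) + (6)·(11) = 171
85·t² − 342·t + 121 = 0  ⇒  m = 171² − 85·121 = 18956
m = 18956 > 0,  v_rel·d = 171 > 0  ⇒  inside

inside=yes margin=18956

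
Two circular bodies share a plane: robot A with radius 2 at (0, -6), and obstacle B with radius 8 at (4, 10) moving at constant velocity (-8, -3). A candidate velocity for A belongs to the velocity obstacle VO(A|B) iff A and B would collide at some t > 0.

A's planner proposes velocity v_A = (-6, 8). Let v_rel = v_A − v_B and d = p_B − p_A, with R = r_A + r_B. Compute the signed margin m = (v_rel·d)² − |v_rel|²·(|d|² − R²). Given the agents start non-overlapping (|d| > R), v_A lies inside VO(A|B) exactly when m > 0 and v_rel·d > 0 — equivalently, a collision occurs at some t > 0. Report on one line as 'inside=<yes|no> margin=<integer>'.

d = (4, 16),  |d|² = 272;  R = 2+8 = 10,  c = 272−10² = 172
v_rel = (2, 11),  |v_rel|² = 125;  v_rel·d = (2)·(4) + (11)·(16) = 184
125·t² − 368·t + 172 = 0  ⇒  m = 184² − 125·172 = 12356
m = 12356 > 0,  v_rel·d = 184 > 0  ⇒  inside

inside=yes margin=12356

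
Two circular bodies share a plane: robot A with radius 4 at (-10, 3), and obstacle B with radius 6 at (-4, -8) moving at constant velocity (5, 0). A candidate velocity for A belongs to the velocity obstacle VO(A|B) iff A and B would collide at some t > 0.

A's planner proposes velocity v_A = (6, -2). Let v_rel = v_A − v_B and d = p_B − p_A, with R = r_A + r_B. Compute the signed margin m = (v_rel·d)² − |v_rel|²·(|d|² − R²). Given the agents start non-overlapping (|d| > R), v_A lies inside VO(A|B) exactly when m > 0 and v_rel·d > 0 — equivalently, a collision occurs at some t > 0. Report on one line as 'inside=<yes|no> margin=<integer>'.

d = (6, -11),  |d|² = 157;  R = 4+6 = 10,  c = 157−10² = 57
v_rel = (1, -2),  |v_rel|² = 5;  v_rel·d = (1)·(6) + (-2)·(-11) = 28
5·t² − 56·t + 57 = 0  ⇒  m = 28² − 5·57 = 499
m = 499 > 0,  v_rel·d = 28 > 0  ⇒  inside

inside=yes margin=499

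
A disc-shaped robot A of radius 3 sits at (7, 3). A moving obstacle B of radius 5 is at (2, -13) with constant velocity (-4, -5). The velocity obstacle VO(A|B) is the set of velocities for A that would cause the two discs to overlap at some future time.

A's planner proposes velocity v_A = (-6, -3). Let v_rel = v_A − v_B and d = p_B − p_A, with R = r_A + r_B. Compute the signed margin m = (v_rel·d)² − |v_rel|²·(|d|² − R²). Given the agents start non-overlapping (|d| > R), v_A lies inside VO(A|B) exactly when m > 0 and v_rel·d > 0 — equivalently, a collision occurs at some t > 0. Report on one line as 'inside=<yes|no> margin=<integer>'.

d = (-5, -16),  |d|² = 281;  R = 3+5 = 8,  c = 281−8² = 217
v_rel = (-2, 2),  |v_rel|² = 8;  v_rel·d = (-2)·(-5) + (2)·(-16) = -22
8·t² + 44·t + 217 = 0  ⇒  m = (-22)² − 8·217 = -1252
m = -1252 < 0,  v_rel·d = -22 < 0  ⇒  outside

inside=no margin=-1252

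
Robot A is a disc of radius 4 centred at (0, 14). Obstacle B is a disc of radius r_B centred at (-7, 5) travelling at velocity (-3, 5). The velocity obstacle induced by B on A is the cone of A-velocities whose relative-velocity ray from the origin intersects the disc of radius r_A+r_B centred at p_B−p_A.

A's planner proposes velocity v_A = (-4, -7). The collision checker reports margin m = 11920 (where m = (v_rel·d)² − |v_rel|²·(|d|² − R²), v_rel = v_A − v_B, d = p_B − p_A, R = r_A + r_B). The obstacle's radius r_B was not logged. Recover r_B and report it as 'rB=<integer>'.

m = 11920
d = (-7, -9);  v_rel = (-1, -12),  |v_rel|² = 145
v_rel×d = (-1)·(-9) − (-12)·(-7) = -75
since m = R²·145 − (-75)²:  R² = (5625 + 11920) / 145 = 121
R = √121 = 11  ⇒  r_B = 11 − 4 = 7

rB=7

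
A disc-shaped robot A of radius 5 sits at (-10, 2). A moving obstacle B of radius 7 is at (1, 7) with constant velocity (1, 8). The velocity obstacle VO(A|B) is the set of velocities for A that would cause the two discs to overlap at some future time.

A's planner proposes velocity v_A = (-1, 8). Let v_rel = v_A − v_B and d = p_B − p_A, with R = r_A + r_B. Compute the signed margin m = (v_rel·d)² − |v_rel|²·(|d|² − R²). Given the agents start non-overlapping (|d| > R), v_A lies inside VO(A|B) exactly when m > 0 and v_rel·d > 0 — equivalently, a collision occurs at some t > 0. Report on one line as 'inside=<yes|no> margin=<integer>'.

d = (11, 5),  |d|² = 146;  R = 5+7 = 12,  c = 146−12² = 2
v_rel = (-2, 0),  |v_rel|² = 4;  v_rel·d = (-2)·(11) + (0)·(5) = -22
4·t² + 44·t + 2 = 0  ⇒  m = (-22)² − 4·2 = 476
m = 476 > 0,  v_rel·d = -22 < 0  ⇒  outside

inside=no margin=476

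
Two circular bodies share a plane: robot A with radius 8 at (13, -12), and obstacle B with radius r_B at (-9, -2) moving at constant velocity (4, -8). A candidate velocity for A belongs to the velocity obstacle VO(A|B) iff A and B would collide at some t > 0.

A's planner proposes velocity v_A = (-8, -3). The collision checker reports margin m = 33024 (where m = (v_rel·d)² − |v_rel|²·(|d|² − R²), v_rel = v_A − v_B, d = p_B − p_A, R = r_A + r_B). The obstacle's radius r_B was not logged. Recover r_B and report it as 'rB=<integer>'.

m = 33024
d = (-22, 10);  v_rel = (-12, 5),  |v_rel|² = 169
v_rel×d = (-12)·(10) − (5)·(-22) = -10
since m = R²·169 − (-10)²:  R² = (100 + 33024) / 169 = 196
R = √196 = 14  ⇒  r_B = 14 − 8 = 6

rB=6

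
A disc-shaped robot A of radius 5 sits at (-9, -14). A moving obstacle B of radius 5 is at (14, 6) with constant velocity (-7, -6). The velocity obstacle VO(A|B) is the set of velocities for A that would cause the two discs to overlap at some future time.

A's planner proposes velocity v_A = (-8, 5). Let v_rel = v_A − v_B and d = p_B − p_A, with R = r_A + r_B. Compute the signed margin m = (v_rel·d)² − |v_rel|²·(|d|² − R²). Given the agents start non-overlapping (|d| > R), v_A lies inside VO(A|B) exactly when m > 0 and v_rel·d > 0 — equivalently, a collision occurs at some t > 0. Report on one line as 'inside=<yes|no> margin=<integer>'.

d = (23, 20),  |d|² = 929;  R = 5+5 = 10,  c = 929−10² = 829
v_rel = (-1, 11),  |v_rel|² = 122;  v_rel·d = (-1)·(23) + (11)·(20) = 197
122·t² − 394·t + 829 = 0  ⇒  m = 197² − 122·829 = -62329
m = -62329 < 0,  v_rel·d = 197 > 0  ⇒  outside

inside=no margin=-62329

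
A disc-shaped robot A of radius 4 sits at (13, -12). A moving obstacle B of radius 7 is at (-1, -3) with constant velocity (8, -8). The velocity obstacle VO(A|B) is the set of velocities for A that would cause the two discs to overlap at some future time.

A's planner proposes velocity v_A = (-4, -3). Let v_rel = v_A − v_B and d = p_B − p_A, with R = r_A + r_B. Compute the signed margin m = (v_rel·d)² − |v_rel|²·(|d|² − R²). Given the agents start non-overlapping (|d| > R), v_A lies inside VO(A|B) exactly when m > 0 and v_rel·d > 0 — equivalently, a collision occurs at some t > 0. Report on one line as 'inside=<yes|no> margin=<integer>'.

d = (-14, 9),  |d|² = 277;  R = 4+7 = 11,  c = 277−11² = 156
v_rel = (-12, 5),  |v_rel|² = 169;  v_rel·d = (-12)·(-14) + (5)·(9) = 213
169·t² − 426·t + 156 = 0  ⇒  m = 213² − 169·156 = 19005
m = 19005 > 0,  v_rel·d = 213 > 0  ⇒  inside

inside=yes margin=19005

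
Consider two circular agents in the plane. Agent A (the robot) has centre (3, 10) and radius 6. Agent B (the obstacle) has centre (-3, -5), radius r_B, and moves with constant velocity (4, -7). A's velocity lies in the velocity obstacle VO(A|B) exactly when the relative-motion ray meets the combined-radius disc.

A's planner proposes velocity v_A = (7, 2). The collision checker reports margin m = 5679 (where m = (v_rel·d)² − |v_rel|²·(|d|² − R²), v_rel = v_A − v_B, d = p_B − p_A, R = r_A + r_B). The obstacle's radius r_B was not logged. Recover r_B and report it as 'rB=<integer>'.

m = 5679
d = (-6, -15);  v_rel = (3, 9),  |v_rel|² = 90
v_rel×d = (3)·(-15) − (9)·(-6) = 9
since m = R²·90 − 9²:  R² = (81 + 5679) / 90 = 64
R = √64 = 8  ⇒  r_B = 8 − 6 = 2

rB=2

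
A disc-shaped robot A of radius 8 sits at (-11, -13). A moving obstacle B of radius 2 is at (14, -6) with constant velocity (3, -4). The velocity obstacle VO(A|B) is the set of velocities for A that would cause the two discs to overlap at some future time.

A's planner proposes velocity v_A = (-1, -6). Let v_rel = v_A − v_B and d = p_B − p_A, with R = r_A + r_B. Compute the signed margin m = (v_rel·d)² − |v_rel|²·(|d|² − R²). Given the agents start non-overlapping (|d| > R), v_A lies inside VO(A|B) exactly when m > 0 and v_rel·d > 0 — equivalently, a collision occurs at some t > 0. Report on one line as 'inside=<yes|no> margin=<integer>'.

d = (25, 7),  |d|² = 674;  R = 8+2 = 10,  c = 674−10² = 574
v_rel = (-4, -2),  |v_rel|² = 20;  v_rel·d = (-4)·(25) + (-2)·(7) = -114
20·t² + 228·t + 574 = 0  ⇒  m = (-114)² − 20·574 = 1516
m = 1516 > 0,  v_rel·d = -114 < 0  ⇒  outside

inside=no margin=1516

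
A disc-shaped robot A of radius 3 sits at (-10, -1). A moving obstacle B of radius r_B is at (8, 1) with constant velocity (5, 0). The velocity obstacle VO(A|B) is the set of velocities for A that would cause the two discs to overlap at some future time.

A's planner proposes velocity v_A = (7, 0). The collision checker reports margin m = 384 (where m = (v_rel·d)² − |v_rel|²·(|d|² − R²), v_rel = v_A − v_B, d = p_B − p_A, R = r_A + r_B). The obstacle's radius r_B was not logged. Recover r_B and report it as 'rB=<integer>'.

m = 384
d = (18, 2);  v_rel = (2, 0),  |v_rel|² = 4
v_rel×d = (2)·(2) − (0)·(18) = 4
since m = R²·4 − 4²:  R² = (16 + 384) / 4 = 100
R = √100 = 10  ⇒  r_B = 10 − 3 = 7

rB=7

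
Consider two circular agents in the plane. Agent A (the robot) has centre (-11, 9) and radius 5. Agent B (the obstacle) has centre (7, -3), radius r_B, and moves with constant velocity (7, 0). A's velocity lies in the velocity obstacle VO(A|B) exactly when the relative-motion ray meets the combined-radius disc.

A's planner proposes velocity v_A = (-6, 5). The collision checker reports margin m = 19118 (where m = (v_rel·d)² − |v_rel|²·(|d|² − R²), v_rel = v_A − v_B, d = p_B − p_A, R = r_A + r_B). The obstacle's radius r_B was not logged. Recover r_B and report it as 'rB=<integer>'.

m = 19118
d = (18, -12);  v_rel = (-13, 5),  |v_rel|² = 194
v_rel×d = (-13)·(-12) − (5)·(18) = 66
since m = R²·194 − 66²:  R² = (4356 + 19118) / 194 = 121
R = √121 = 11  ⇒  r_B = 11 − 5 = 6

rB=6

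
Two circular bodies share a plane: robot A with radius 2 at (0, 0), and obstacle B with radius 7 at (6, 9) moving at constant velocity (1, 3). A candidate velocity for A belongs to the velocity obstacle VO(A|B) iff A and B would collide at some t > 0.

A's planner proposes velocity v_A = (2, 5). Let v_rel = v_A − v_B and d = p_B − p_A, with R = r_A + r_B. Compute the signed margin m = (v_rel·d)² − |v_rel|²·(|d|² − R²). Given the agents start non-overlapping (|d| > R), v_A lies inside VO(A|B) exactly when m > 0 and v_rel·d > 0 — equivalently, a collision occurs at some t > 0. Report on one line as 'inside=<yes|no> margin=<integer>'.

d = (6, 9),  |d|² = 117;  R = 2+7 = 9,  c = 117−9² = 36
v_rel = (1, 2),  |v_rel|² = 5;  v_rel·d = (1)·(6) + (2)·(9) = 24
5·t² − 48·t + 36 = 0  ⇒  m = 24² − 5·36 = 396
m = 396 > 0,  v_rel·d = 24 > 0  ⇒  inside

inside=yes margin=396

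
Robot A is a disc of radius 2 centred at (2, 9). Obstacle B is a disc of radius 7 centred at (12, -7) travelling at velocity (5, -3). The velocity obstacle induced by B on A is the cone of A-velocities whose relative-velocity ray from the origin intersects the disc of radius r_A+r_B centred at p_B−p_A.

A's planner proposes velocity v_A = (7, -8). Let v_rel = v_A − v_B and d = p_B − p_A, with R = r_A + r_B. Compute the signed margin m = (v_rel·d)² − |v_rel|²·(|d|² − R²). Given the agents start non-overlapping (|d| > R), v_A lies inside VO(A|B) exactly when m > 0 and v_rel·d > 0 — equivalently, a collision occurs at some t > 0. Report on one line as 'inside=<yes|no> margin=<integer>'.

d = (10, -16),  |d|² = 356;  R = 2+7 = 9,  c = 356−9² = 275
v_rel = (2, -5),  |v_rel|² = 29;  v_rel·d = (2)·(10) + (-5)·(-16) = 100
29·t² − 200·t + 275 = 0  ⇒  m = 100² − 29·275 = 2025
m = 2025 > 0,  v_rel·d = 100 > 0  ⇒  inside

inside=yes margin=2025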